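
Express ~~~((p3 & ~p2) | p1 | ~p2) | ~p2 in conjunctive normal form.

~p1 | ~p2

~~~((p3 & ~p2) | p1 | ~p2) | ~p2
≡ ~((p3 & ~p2) | p1 | ~p2) | ~p2   (double negation)
≡ (~(p3 & ~p2) & ~p1 & ~~p2) | ~p2   (De Morgan)
≡ ((~p3 | ~~p2) & ~p1 & ~~p2) | ~p2   (De Morgan)
≡ ((~p3 | p2) & ~p1 & ~~p2) | ~p2   (double negation)
≡ ((~p3 | p2) & ~p1 & p2) | ~p2   (double negation)
≡ (~p3 | p2 | ~p2) & (~p1 | ~p2) & (p2 | ~p2)   (distribute | over &)
≡ ~p1 | ~p2   (simplify)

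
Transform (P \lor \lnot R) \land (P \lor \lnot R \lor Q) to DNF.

(P \lor \lnot R) \land (P \lor \lnot R \lor Q)
= (P \land P) \lor (P \land \lnot R) \lor (P \land Q) \lor (\lnot R \land P) \lor (\lnot R \land \lnot R) \lor (\lnot R \land Q)   — distribute \land over \lor
= P \lor \lnot R   — simplify

P \lor \lnot R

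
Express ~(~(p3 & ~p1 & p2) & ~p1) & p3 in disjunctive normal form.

(p3 & ~p1 & p2) | (p1 & p3)

~(~(p3 & ~p1 & p2) & ~p1) & p3
= (~~(p3 & ~p1 & p2) | ~~p1) & p3   [De Morgan]
= ((p3 & ~p1 & p2) | ~~p1) & p3   [double negation]
= ((p3 & ~p1 & p2) | p1) & p3   [double negation]
= (p3 & ~p1 & p2 & p3) | (p1 & p3)   [distribute & over |]
= (p3 & ~p1 & p2) | (p1 & p3)   [simplify]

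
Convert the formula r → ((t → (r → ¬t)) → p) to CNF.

¬r ∨ t ∨ p

r → ((t → (r → ¬t)) → p)
⇔ ¬r ∨ ((t → (r → ¬t)) → p)   [eliminate →]
⇔ ¬r ∨ ¬(t → (r → ¬t)) ∨ p   [eliminate →]
⇔ ¬r ∨ ¬(¬t ∨ (r → ¬t)) ∨ p   [eliminate →]
⇔ ¬r ∨ ¬(¬t ∨ ¬r ∨ ¬t) ∨ p   [eliminate →]
⇔ ¬r ∨ (¬¬t ∧ ¬¬r ∧ ¬¬t) ∨ p   [De Morgan]
⇔ ¬r ∨ (t ∧ ¬¬r ∧ ¬¬t) ∨ p   [double negation]
⇔ ¬r ∨ (t ∧ r ∧ ¬¬t) ∨ p   [double negation]
⇔ ¬r ∨ (t ∧ r ∧ t) ∨ p   [double negation]
⇔ (¬r ∨ t ∨ p) ∧ (¬r ∨ r ∨ p) ∧ (¬r ∨ t ∨ p)   [distribute ∨ over ∧]
⇔ ¬r ∨ t ∨ p   [simplify]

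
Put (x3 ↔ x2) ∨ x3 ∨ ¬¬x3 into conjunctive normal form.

(x3 ↔ x2) ∨ x3 ∨ ¬¬x3
≡ ((x3 → x2) ∧ (x2 → x3)) ∨ x3 ∨ ¬¬x3   (eliminate ↔)
≡ ((¬x3 ∨ x2) ∧ (x2 → x3)) ∨ x3 ∨ ¬¬x3   (eliminate →)
≡ ((¬x3 ∨ x2) ∧ (¬x2 ∨ x3)) ∨ x3 ∨ ¬¬x3   (eliminate →)
≡ ((¬x3 ∨ x2) ∧ (¬x2 ∨ x3)) ∨ x3 ∨ x3   (double negation)
≡ (¬x3 ∨ x2 ∨ x3 ∨ x3) ∧ (¬x2 ∨ x3 ∨ x3 ∨ x3)   (distribute ∨ over ∧)
≡ ¬x2 ∨ x3   (simplify)

¬x2 ∨ x3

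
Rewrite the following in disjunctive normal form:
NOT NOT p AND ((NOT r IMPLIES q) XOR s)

(p AND r AND NOT s) OR (p AND q AND NOT s) OR (p AND NOT r AND NOT q AND s)

NOT NOT p AND ((NOT r IMPLIES q) XOR s)
⇔ NOT NOT p AND (((NOT r IMPLIES q) AND NOT s) OR (NOT (NOT r IMPLIES q) AND s))   [expand XOR]
⇔ NOT NOT p AND (((NOT NOT r OR q) AND NOT s) OR (NOT (NOT r IMPLIES q) AND s))   [eliminate IMPLIES]
⇔ NOT NOT p AND (((NOT NOT r OR q) AND NOT s) OR (NOT (NOT NOT r OR q) AND s))   [eliminate IMPLIES]
⇔ p AND (((NOT NOT r OR q) AND NOT s) OR (NOT (NOT NOT r OR q) AND s))   [double negation]
⇔ p AND (((r OR q) AND NOT s) OR (NOT (NOT NOT r OR q) AND s))   [double negation]
⇔ p AND (((r OR q) AND NOT s) OR (NOT NOT NOT r AND NOT q AND s))   [De Morgan]
⇔ p AND (((r OR q) AND NOT s) OR (NOT r AND NOT q AND s))   [double negation]
⇔ (p AND r AND NOT s) OR (p AND q AND NOT s) OR (p AND NOT r AND NOT q AND s)   [distribute AND over OR]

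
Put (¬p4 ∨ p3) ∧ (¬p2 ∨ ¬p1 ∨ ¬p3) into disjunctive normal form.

(¬p4 ∧ ¬p2) ∨ (¬p4 ∧ ¬p1) ∨ (¬p4 ∧ ¬p3) ∨ (p3 ∧ ¬p2) ∨ (p3 ∧ ¬p1)

(¬p4 ∨ p3) ∧ (¬p2 ∨ ¬p1 ∨ ¬p3)
≡ (¬p4 ∧ ¬p2) ∨ (¬p4 ∧ ¬p1) ∨ (¬p4 ∧ ¬p3) ∨ (p3 ∧ ¬p2) ∨ (p3 ∧ ¬p1) ∨ (p3 ∧ ¬p3)   [distribute ∧ over ∨]
≡ (¬p4 ∧ ¬p2) ∨ (¬p4 ∧ ¬p1) ∨ (¬p4 ∧ ¬p3) ∨ (p3 ∧ ¬p2) ∨ (p3 ∧ ¬p1)   [simplify]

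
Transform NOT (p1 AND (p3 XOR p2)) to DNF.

NOT (p1 AND (p3 XOR p2))
≡ NOT (p1 AND ((p3 AND NOT p2) OR (NOT p3 AND p2)))   — expand XOR
≡ NOT p1 OR NOT ((p3 AND NOT p2) OR (NOT p3 AND p2))   — De Morgan
≡ NOT p1 OR (NOT (p3 AND NOT p2) AND NOT (NOT p3 AND p2))   — De Morgan
≡ NOT p1 OR ((NOT p3 OR NOT NOT p2) AND NOT (NOT p3 AND p2))   — De Morgan
≡ NOT p1 OR ((NOT p3 OR p2) AND NOT (NOT p3 AND p2))   — double negation
≡ NOT p1 OR ((NOT p3 OR p2) AND (NOT NOT p3 OR NOT p2))   — De Morgan
≡ NOT p1 OR ((NOT p3 OR p2) AND (p3 OR NOT p2))   — double negation
≡ NOT p1 OR (NOT p3 AND p3) OR (NOT p3 AND NOT p2) OR (p2 AND p3) OR (p2 AND NOT p2)   — distribute AND over OR
≡ NOT p1 OR (NOT p3 AND NOT p2) OR (p2 AND p3)   — simplify

NOT p1 OR (NOT p3 AND NOT p2) OR (p2 AND p3)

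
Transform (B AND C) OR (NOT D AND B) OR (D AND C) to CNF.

(B OR D) AND (B OR C) AND (C OR NOT D)

(B AND C) OR (NOT D AND B) OR (D AND C)
≡ (B OR NOT D OR D) AND (B OR NOT D OR C) AND (B OR B OR D) AND (B OR B OR C) AND (C OR NOT D OR D) AND (C OR NOT D OR C) AND (C OR B OR D) AND (C OR B OR C)   (distribute OR over AND)
≡ (B OR D) AND (B OR C) AND (C OR NOT D)   (simplify)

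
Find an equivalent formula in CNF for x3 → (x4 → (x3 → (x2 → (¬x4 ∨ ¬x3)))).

x3 → (x4 → (x3 → (x2 → (¬x4 ∨ ¬x3))))
≡ ¬x3 ∨ (x4 → (x3 → (x2 → (¬x4 ∨ ¬x3))))   (eliminate →)
≡ ¬x3 ∨ ¬x4 ∨ (x3 → (x2 → (¬x4 ∨ ¬x3)))   (eliminate →)
≡ ¬x3 ∨ ¬x4 ∨ ¬x3 ∨ (x2 → (¬x4 ∨ ¬x3))   (eliminate →)
≡ ¬x3 ∨ ¬x4 ∨ ¬x3 ∨ ¬x2 ∨ ¬x4 ∨ ¬x3   (eliminate →)
≡ ¬x3 ∨ ¬x4 ∨ ¬x2   (simplify)

¬x3 ∨ ¬x4 ∨ ¬x2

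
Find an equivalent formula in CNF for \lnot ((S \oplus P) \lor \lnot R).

(\lnot S \lor P) \land (\lnot P \lor S) \land R

\lnot ((S \oplus P) \lor \lnot R)
≡ \lnot (((S \lor P) \land \lnot (S \land P)) \lor \lnot R)   [expand \oplus]
≡ \lnot ((S \lor P) \land \lnot (S \land P)) \land \lnot \lnot R   [De Morgan]
≡ (\lnot (S \lor P) \lor \lnot \lnot (S \land P)) \land \lnot \lnot R   [De Morgan]
≡ ((\lnot S \land \lnot P) \lor \lnot \lnot (S \land P)) \land \lnot \lnot R   [De Morgan]
≡ ((\lnot S \land \lnot P) \lor (S \land P)) \land \lnot \lnot R   [double negation]
≡ ((\lnot S \land \lnot P) \lor (S \land P)) \land R   [double negation]
≡ (\lnot S \lor S) \land (\lnot S \lor P) \land (\lnot P \lor S) \land (\lnot P \lor P) \land R   [distribute \lor over \land]
≡ (\lnot S \lor P) \land (\lnot P \lor S) \land R   [simplify]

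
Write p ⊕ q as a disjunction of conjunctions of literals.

p ⊕ q
≡ (p ∧ ¬q) ∨ (¬p ∧ q)   [expand ⊕]

(p ∧ ¬q) ∨ (¬p ∧ q)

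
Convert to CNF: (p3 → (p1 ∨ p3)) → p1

(p3 ∨ p1) ∧ (¬p3 ∨ p1)

(p3 → (p1 ∨ p3)) → p1
⇔ ¬(p3 → (p1 ∨ p3)) ∨ p1   [eliminate →]
⇔ ¬(¬p3 ∨ p1 ∨ p3) ∨ p1   [eliminate →]
⇔ (¬¬p3 ∧ ¬p1 ∧ ¬p3) ∨ p1   [De Morgan]
⇔ (p3 ∧ ¬p1 ∧ ¬p3) ∨ p1   [double negation]
⇔ (p3 ∨ p1) ∧ (¬p1 ∨ p1) ∧ (¬p3 ∨ p1)   [distribute ∨ over ∧]
⇔ (p3 ∨ p1) ∧ (¬p3 ∨ p1)   [simplify]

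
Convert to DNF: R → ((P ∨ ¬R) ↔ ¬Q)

R → ((P ∨ ¬R) ↔ ¬Q)
⇔ ¬R ∨ ((P ∨ ¬R) ↔ ¬Q)   [eliminate →]
⇔ ¬R ∨ (((P ∨ ¬R) → ¬Q) ∧ (¬Q → (P ∨ ¬R)))   [eliminate ↔]
⇔ ¬R ∨ ((¬(P ∨ ¬R) ∨ ¬Q) ∧ (¬Q → (P ∨ ¬R)))   [eliminate →]
⇔ ¬R ∨ ((¬(P ∨ ¬R) ∨ ¬Q) ∧ (¬¬Q ∨ P ∨ ¬R))   [eliminate →]
⇔ ¬R ∨ (((¬P ∧ ¬¬R) ∨ ¬Q) ∧ (¬¬Q ∨ P ∨ ¬R))   [De Morgan]
⇔ ¬R ∨ (((¬P ∧ R) ∨ ¬Q) ∧ (¬¬Q ∨ P ∨ ¬R))   [double negation]
⇔ ¬R ∨ (((¬P ∧ R) ∨ ¬Q) ∧ (Q ∨ P ∨ ¬R))   [double negation]
⇔ ¬R ∨ (¬P ∧ R ∧ Q) ∨ (¬P ∧ R ∧ P) ∨ (¬P ∧ R ∧ ¬R) ∨ (¬Q ∧ Q) ∨ (¬Q ∧ P) ∨ (¬Q ∧ ¬R)   [distribute ∧ over ∨]
⇔ ¬R ∨ (¬P ∧ R ∧ Q) ∨ (¬Q ∧ P)   [simplify]

¬R ∨ (¬P ∧ R ∧ Q) ∨ (¬Q ∧ P)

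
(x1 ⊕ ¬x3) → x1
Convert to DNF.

(x1 ⊕ ¬x3) → x1
⇔ ¬(x1 ⊕ ¬x3) ∨ x1   [eliminate →]
⇔ ¬((x1 ∧ ¬¬x3) ∨ (¬x1 ∧ ¬x3)) ∨ x1   [expand ⊕]
⇔ (¬(x1 ∧ ¬¬x3) ∧ ¬(¬x1 ∧ ¬x3)) ∨ x1   [De Morgan]
⇔ ((¬x1 ∨ ¬¬¬x3) ∧ ¬(¬x1 ∧ ¬x3)) ∨ x1   [De Morgan]
⇔ ((¬x1 ∨ ¬x3) ∧ ¬(¬x1 ∧ ¬x3)) ∨ x1   [double negation]
⇔ ((¬x1 ∨ ¬x3) ∧ (¬¬x1 ∨ ¬¬x3)) ∨ x1   [De Morgan]
⇔ ((¬x1 ∨ ¬x3) ∧ (x1 ∨ ¬¬x3)) ∨ x1   [double negation]
⇔ ((¬x1 ∨ ¬x3) ∧ (x1 ∨ x3)) ∨ x1   [double negation]
⇔ (¬x1 ∧ x1) ∨ (¬x1 ∧ x3) ∨ (¬x3 ∧ x1) ∨ (¬x3 ∧ x3) ∨ x1   [distribute ∧ over ∨]
⇔ (¬x1 ∧ x3) ∨ x1   [simplify]

(¬x1 ∧ x3) ∨ x1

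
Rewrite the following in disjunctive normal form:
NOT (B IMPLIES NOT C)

NOT (B IMPLIES NOT C)
⇔ NOT (NOT B OR NOT C)   [eliminate IMPLIES]
⇔ NOT NOT B AND NOT NOT C   [De Morgan]
⇔ B AND NOT NOT C   [double negation]
⇔ B AND C   [double negation]

B AND C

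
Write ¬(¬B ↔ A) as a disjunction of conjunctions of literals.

¬(¬B ↔ A)
≡ ¬((¬B → A) ∧ (A → ¬B))   [eliminate ↔]
≡ ¬((¬¬B ∨ A) ∧ (A → ¬B))   [eliminate →]
≡ ¬((¬¬B ∨ A) ∧ (¬A ∨ ¬B))   [eliminate →]
≡ ¬(¬¬B ∨ A) ∨ ¬(¬A ∨ ¬B)   [De Morgan]
≡ (¬¬¬B ∧ ¬A) ∨ ¬(¬A ∨ ¬B)   [De Morgan]
≡ (¬B ∧ ¬A) ∨ ¬(¬A ∨ ¬B)   [double negation]
≡ (¬B ∧ ¬A) ∨ (¬¬A ∧ ¬¬B)   [De Morgan]
≡ (¬B ∧ ¬A) ∨ (A ∧ ¬¬B)   [double negation]
≡ (¬B ∧ ¬A) ∨ (A ∧ B)   [double negation]

(¬B ∧ ¬A) ∨ (A ∧ B)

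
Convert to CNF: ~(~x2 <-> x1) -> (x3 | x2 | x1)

~(~x2 <-> x1) -> (x3 | x2 | x1)
≡ ~~(~x2 <-> x1) | x3 | x2 | x1   [eliminate ->]
≡ ~~((~x2 -> x1) & (x1 -> ~x2)) | x3 | x2 | x1   [eliminate <->]
≡ ~~((~~x2 | x1) & (x1 -> ~x2)) | x3 | x2 | x1   [eliminate ->]
≡ ~~((~~x2 | x1) & (~x1 | ~x2)) | x3 | x2 | x1   [eliminate ->]
≡ ((~~x2 | x1) & (~x1 | ~x2)) | x3 | x2 | x1   [double negation]
≡ ((x2 | x1) & (~x1 | ~x2)) | x3 | x2 | x1   [double negation]
≡ (x2 | x1 | x3 | x2 | x1) & (~x1 | ~x2 | x3 | x2 | x1)   [distribute | over &]
≡ x2 | x1 | x3   [simplify]

x2 | x1 | x3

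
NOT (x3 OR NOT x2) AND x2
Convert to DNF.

NOT x3 AND x2

NOT (x3 OR NOT x2) AND x2
= NOT x3 AND NOT NOT x2 AND x2
= NOT x3 AND x2 AND x2
= NOT x3 AND x2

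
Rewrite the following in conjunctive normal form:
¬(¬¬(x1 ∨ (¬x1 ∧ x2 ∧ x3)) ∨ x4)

¬(¬¬(x1 ∨ (¬x1 ∧ x2 ∧ x3)) ∨ x4)
= ¬¬¬(x1 ∨ (¬x1 ∧ x2 ∧ x3)) ∧ ¬x4   [De Morgan]
= ¬(x1 ∨ (¬x1 ∧ x2 ∧ x3)) ∧ ¬x4   [double negation]
= ¬x1 ∧ ¬(¬x1 ∧ x2 ∧ x3) ∧ ¬x4   [De Morgan]
= ¬x1 ∧ (¬¬x1 ∨ ¬x2 ∨ ¬x3) ∧ ¬x4   [De Morgan]
= ¬x1 ∧ (x1 ∨ ¬x2 ∨ ¬x3) ∧ ¬x4   [double negation]

¬x1 ∧ (x1 ∨ ¬x2 ∨ ¬x3) ∧ ¬x4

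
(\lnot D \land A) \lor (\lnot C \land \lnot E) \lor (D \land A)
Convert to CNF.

(A \lor \lnot C) \land (A \lor \lnot E)

(\lnot D \land A) \lor (\lnot C \land \lnot E) \lor (D \land A)
⇔ (\lnot D \lor \lnot C \lor D) \land (\lnot D \lor \lnot C \lor A) \land (\lnot D \lor \lnot E \lor D) \land (\lnot D \lor \lnot E \lor A) \land (A \lor \lnot C \lor D) \land (A \lor \lnot C \lor A) \land (A \lor \lnot E \lor D) \land (A \lor \lnot E \lor A)   — distribute \lor over \land
⇔ (A \lor \lnot C) \land (A \lor \lnot E)   — simplify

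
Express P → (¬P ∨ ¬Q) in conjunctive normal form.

¬P ∨ ¬Q

P → (¬P ∨ ¬Q)
≡ ¬P ∨ ¬P ∨ ¬Q
≡ ¬P ∨ ¬Q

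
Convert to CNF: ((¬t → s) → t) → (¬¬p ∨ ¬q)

((¬t → s) → t) → (¬¬p ∨ ¬q)
⇔ ¬((¬t → s) → t) ∨ ¬¬p ∨ ¬q   [eliminate →]
⇔ ¬(¬(¬t → s) ∨ t) ∨ ¬¬p ∨ ¬q   [eliminate →]
⇔ ¬(¬(¬¬t ∨ s) ∨ t) ∨ ¬¬p ∨ ¬q   [eliminate →]
⇔ (¬¬(¬¬t ∨ s) ∧ ¬t) ∨ ¬¬p ∨ ¬q   [De Morgan]
⇔ ((¬¬t ∨ s) ∧ ¬t) ∨ ¬¬p ∨ ¬q   [double negation]
⇔ ((t ∨ s) ∧ ¬t) ∨ ¬¬p ∨ ¬q   [double negation]
⇔ ((t ∨ s) ∧ ¬t) ∨ p ∨ ¬q   [double negation]
⇔ (t ∨ s ∨ p ∨ ¬q) ∧ (¬t ∨ p ∨ ¬q)   [distribute ∨ over ∧]

(t ∨ s ∨ p ∨ ¬q) ∧ (¬t ∨ p ∨ ¬q)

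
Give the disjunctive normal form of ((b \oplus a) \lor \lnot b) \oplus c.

(b \land \lnot a \land \lnot c) \lor (\lnot b \land \lnot c) \lor (a \land b \land c)

((b \oplus a) \lor \lnot b) \oplus c
≡ (((b \oplus a) \lor \lnot b) \land \lnot c) \lor (\lnot ((b \oplus a) \lor \lnot b) \land c)   — expand \oplus
≡ (((b \land \lnot a) \lor (\lnot b \land a) \lor \lnot b) \land \lnot c) \lor (\lnot ((b \oplus a) \lor \lnot b) \land c)   — expand \oplus
≡ (((b \land \lnot a) \lor (\lnot b \land a) \lor \lnot b) \land \lnot c) \lor (\lnot ((b \land \lnot a) \lor (\lnot b \land a) \lor \lnot b) \land c)   — expand \oplus
≡ (((b \land \lnot a) \lor (\lnot b \land a) \lor \lnot b) \land \lnot c) \lor (\lnot (b \land \lnot a) \land \lnot (\lnot b \land a) \land \lnot \lnot b \land c)   — De Morgan
≡ (((b \land \lnot a) \lor (\lnot b \land a) \lor \lnot b) \land \lnot c) \lor ((\lnot b \lor \lnot \lnot a) \land \lnot (\lnot b \land a) \land \lnot \lnot b \land c)   — De Morgan
≡ (((b \land \lnot a) \lor (\lnot b \land a) \lor \lnot b) \land \lnot c) \lor ((\lnot b \lor a) \land \lnot (\lnot b \land a) \land \lnot \lnot b \land c)   — double negation
≡ (((b \land \lnot a) \lor (\lnot b \land a) \lor \lnot b) \land \lnot c) \lor ((\lnot b \lor a) \land (\lnot \lnot b \lor \lnot a) \land \lnot \lnot b \land c)   — De Morgan
≡ (((b \land \lnot a) \lor (\lnot b \land a) \lor \lnot b) \land \lnot c) \lor ((\lnot b \lor a) \land (b \lor \lnot a) \land \lnot \lnot b \land c)   — double negation
≡ (((b \land \lnot a) \lor (\lnot b \land a) \lor \lnot b) \land \lnot c) \lor ((\lnot b \lor a) \land (b \lor \lnot a) \land b \land c)   — double negation
≡ (b \land \lnot a \land \lnot c) \lor (\lnot b \land a \land \lnot c) \lor (\lnot b \land \lnot c) \lor (\lnot b \land b \land b \land c) \lor (\lnot b \land \lnot a \land b \land c) \lor (a \land b \land b \land c) \lor (a \land \lnot a \land b \land c)   — distribute \land over \lor
≡ (b \land \lnot a \land \lnot c) \lor (\lnot b \land \lnot c) \lor (a \land b \land c)   — simplify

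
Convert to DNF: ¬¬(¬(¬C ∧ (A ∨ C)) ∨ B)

C ∨ ¬A ∧ ¬C ∨ B

¬¬(¬(¬C ∧ (A ∨ C)) ∨ B)
= ¬(¬C ∧ (A ∨ C)) ∨ B   [double negation]
= ¬¬C ∨ ¬(A ∨ C) ∨ B   [De Morgan]
= C ∨ ¬(A ∨ C) ∨ B   [double negation]
= C ∨ ¬A ∧ ¬C ∨ B   [De Morgan]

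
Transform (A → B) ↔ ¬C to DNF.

(A → B) ↔ ¬C
⇔ ((A → B) → ¬C) ∧ (¬C → (A → B))   [eliminate ↔]
⇔ (¬(A → B) ∨ ¬C) ∧ (¬C → (A → B))   [eliminate →]
⇔ (¬(¬A ∨ B) ∨ ¬C) ∧ (¬C → (A → B))   [eliminate →]
⇔ (¬(¬A ∨ B) ∨ ¬C) ∧ (¬¬C ∨ (A → B))   [eliminate →]
⇔ (¬(¬A ∨ B) ∨ ¬C) ∧ (¬¬C ∨ ¬A ∨ B)   [eliminate →]
⇔ ((¬¬A ∧ ¬B) ∨ ¬C) ∧ (¬¬C ∨ ¬A ∨ B)   [De Morgan]
⇔ ((A ∧ ¬B) ∨ ¬C) ∧ (¬¬C ∨ ¬A ∨ B)   [double negation]
⇔ ((A ∧ ¬B) ∨ ¬C) ∧ (C ∨ ¬A ∨ B)   [double negation]
⇔ (A ∧ ¬B ∧ C) ∨ (A ∧ ¬B ∧ ¬A) ∨ (A ∧ ¬B ∧ B) ∨ (¬C ∧ C) ∨ (¬C ∧ ¬A) ∨ (¬C ∧ B)   [distribute ∧ over ∨]
⇔ (A ∧ ¬B ∧ C) ∨ (¬C ∧ ¬A) ∨ (¬C ∧ B)   [simplify]

(A ∧ ¬B ∧ C) ∨ (¬C ∧ ¬A) ∨ (¬C ∧ B)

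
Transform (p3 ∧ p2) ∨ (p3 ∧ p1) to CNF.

p3 ∧ (p2 ∨ p1)

(p3 ∧ p2) ∨ (p3 ∧ p1)
≡ (p3 ∨ p3) ∧ (p3 ∨ p1) ∧ (p2 ∨ p3) ∧ (p2 ∨ p1)   (distribute ∨ over ∧)
≡ p3 ∧ (p2 ∨ p1)   (simplify)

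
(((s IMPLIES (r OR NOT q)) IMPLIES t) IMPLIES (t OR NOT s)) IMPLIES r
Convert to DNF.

(((s IMPLIES (r OR NOT q)) IMPLIES t) IMPLIES (t OR NOT s)) IMPLIES r
⇔ NOT (((s IMPLIES (r OR NOT q)) IMPLIES t) IMPLIES (t OR NOT s)) OR r
⇔ NOT (NOT ((s IMPLIES (r OR NOT q)) IMPLIES t) OR t OR NOT s) OR r
⇔ NOT (NOT (NOT (s IMPLIES (r OR NOT q)) OR t) OR t OR NOT s) OR r
⇔ NOT (NOT (NOT (NOT s OR r OR NOT q) OR t) OR t OR NOT s) OR r
⇔ (NOT NOT (NOT (NOT s OR r OR NOT q) OR t) AND NOT t AND NOT NOT s) OR r
⇔ ((NOT (NOT s OR r OR NOT q) OR t) AND NOT t AND NOT NOT s) OR r
⇔ (((NOT NOT s AND NOT r AND NOT NOT q) OR t) AND NOT t AND NOT NOT s) OR r
⇔ (((s AND NOT r AND NOT NOT q) OR t) AND NOT t AND NOT NOT s) OR r
⇔ (((s AND NOT r AND q) OR t) AND NOT t AND NOT NOT s) OR r
⇔ (((s AND NOT r AND q) OR t) AND NOT t AND s) OR r
⇔ (s AND NOT r AND q AND NOT t AND s) OR (t AND NOT t AND s) OR r
⇔ (s AND NOT r AND q AND NOT t) OR r

(s AND NOT r AND q AND NOT t) OR r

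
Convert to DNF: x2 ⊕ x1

x2 ∧ ¬x1 ∨ ¬x2 ∧ x1

x2 ⊕ x1
⇔ x2 ∧ ¬x1 ∨ ¬x2 ∧ x1   (expand ⊕)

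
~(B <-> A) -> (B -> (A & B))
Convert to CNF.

~B | A

~(B <-> A) -> (B -> (A & B))
= ~~(B <-> A) | (B -> (A & B))   [eliminate ->]
= ~~((B -> A) & (A -> B)) | (B -> (A & B))   [eliminate <->]
= ~~((~B | A) & (A -> B)) | (B -> (A & B))   [eliminate ->]
= ~~((~B | A) & (~A | B)) | (B -> (A & B))   [eliminate ->]
= ~~((~B | A) & (~A | B)) | ~B | (A & B)   [eliminate ->]
= ((~B | A) & (~A | B)) | ~B | (A & B)   [double negation]
= (~B | A | ~B | A) & (~B | A | ~B | B) & (~A | B | ~B | A) & (~A | B | ~B | B)   [distribute | over &]
= ~B | A   [simplify]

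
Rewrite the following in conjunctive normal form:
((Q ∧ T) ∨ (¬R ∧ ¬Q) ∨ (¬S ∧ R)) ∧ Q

(T ∨ ¬R ∨ ¬S) ∧ (T ∨ ¬Q ∨ ¬S) ∧ (T ∨ ¬Q ∨ R) ∧ Q

((Q ∧ T) ∨ (¬R ∧ ¬Q) ∨ (¬S ∧ R)) ∧ Q
≡ (Q ∨ ¬R ∨ ¬S) ∧ (Q ∨ ¬R ∨ R) ∧ (Q ∨ ¬Q ∨ ¬S) ∧ (Q ∨ ¬Q ∨ R) ∧ (T ∨ ¬R ∨ ¬S) ∧ (T ∨ ¬R ∨ R) ∧ (T ∨ ¬Q ∨ ¬S) ∧ (T ∨ ¬Q ∨ R) ∧ Q   (distribute ∨ over ∧)
≡ (T ∨ ¬R ∨ ¬S) ∧ (T ∨ ¬Q ∨ ¬S) ∧ (T ∨ ¬Q ∨ R) ∧ Q   (simplify)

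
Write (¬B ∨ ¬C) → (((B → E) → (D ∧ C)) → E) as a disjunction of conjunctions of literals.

(¬B ∨ ¬C) → (((B → E) → (D ∧ C)) → E)
≡ ¬(¬B ∨ ¬C) ∨ (((B → E) → (D ∧ C)) → E)   [eliminate →]
≡ ¬(¬B ∨ ¬C) ∨ ¬((B → E) → (D ∧ C)) ∨ E   [eliminate →]
≡ ¬(¬B ∨ ¬C) ∨ ¬(¬(B → E) ∨ (D ∧ C)) ∨ E   [eliminate →]
≡ ¬(¬B ∨ ¬C) ∨ ¬(¬(¬B ∨ E) ∨ (D ∧ C)) ∨ E   [eliminate →]
≡ (¬¬B ∧ ¬¬C) ∨ ¬(¬(¬B ∨ E) ∨ (D ∧ C)) ∨ E   [De Morgan]
≡ (B ∧ ¬¬C) ∨ ¬(¬(¬B ∨ E) ∨ (D ∧ C)) ∨ E   [double negation]
≡ (B ∧ C) ∨ ¬(¬(¬B ∨ E) ∨ (D ∧ C)) ∨ E   [double negation]
≡ (B ∧ C) ∨ (¬¬(¬B ∨ E) ∧ ¬(D ∧ C)) ∨ E   [De Morgan]
≡ (B ∧ C) ∨ ((¬B ∨ E) ∧ ¬(D ∧ C)) ∨ E   [double negation]
≡ (B ∧ C) ∨ ((¬B ∨ E) ∧ (¬D ∨ ¬C)) ∨ E   [De Morgan]
≡ (B ∧ C) ∨ (¬B ∧ ¬D) ∨ (¬B ∧ ¬C) ∨ (E ∧ ¬D) ∨ (E ∧ ¬C) ∨ E   [distribute ∧ over ∨]
≡ (B ∧ C) ∨ (¬B ∧ ¬D) ∨ (¬B ∧ ¬C) ∨ E   [simplify]

(B ∧ C) ∨ (¬B ∧ ¬D) ∨ (¬B ∧ ¬C) ∨ E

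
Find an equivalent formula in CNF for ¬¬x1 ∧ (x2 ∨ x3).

¬¬x1 ∧ (x2 ∨ x3)
≡ x1 ∧ (x2 ∨ x3)

x1 ∧ (x2 ∨ x3)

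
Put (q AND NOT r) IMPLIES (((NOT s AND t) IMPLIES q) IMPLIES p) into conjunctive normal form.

NOT q OR r OR p

(q AND NOT r) IMPLIES (((NOT s AND t) IMPLIES q) IMPLIES p)
= NOT (q AND NOT r) OR (((NOT s AND t) IMPLIES q) IMPLIES p)   — eliminate IMPLIES
= NOT (q AND NOT r) OR NOT ((NOT s AND t) IMPLIES q) OR p   — eliminate IMPLIES
= NOT (q AND NOT r) OR NOT (NOT (NOT s AND t) OR q) OR p   — eliminate IMPLIES
= NOT q OR NOT NOT r OR NOT (NOT (NOT s AND t) OR q) OR p   — De Morgan
= NOT q OR r OR NOT (NOT (NOT s AND t) OR q) OR p   — double negation
= NOT q OR r OR (NOT NOT (NOT s AND t) AND NOT q) OR p   — De Morgan
= NOT q OR r OR (NOT s AND t AND NOT q) OR p   — double negation
= (NOT q OR r OR NOT s OR p) AND (NOT q OR r OR t OR p) AND (NOT q OR r OR NOT q OR p)   — distribute OR over AND
= NOT q OR r OR p   — simplify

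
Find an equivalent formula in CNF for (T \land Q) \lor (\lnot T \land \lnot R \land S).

(T \lor \lnot R) \land (T \lor S) \land (Q \lor \lnot T) \land (Q \lor \lnot R) \land (Q \lor S)

(T \land Q) \lor (\lnot T \land \lnot R \land S)
≡ (T \lor \lnot T) \land (T \lor \lnot R) \land (T \lor S) \land (Q \lor \lnot T) \land (Q \lor \lnot R) \land (Q \lor S)   — distribute \lor over \land
≡ (T \lor \lnot R) \land (T \lor S) \land (Q \lor \lnot T) \land (Q \lor \lnot R) \land (Q \lor S)   — simplify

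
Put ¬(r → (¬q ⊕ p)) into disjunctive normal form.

¬(r → (¬q ⊕ p))
= ¬(¬r ∨ (¬q ⊕ p))   [eliminate →]
= ¬(¬r ∨ (¬q ∧ ¬p) ∨ (¬¬q ∧ p))   [expand ⊕]
= ¬¬r ∧ ¬(¬q ∧ ¬p) ∧ ¬(¬¬q ∧ p)   [De Morgan]
= r ∧ ¬(¬q ∧ ¬p) ∧ ¬(¬¬q ∧ p)   [double negation]
= r ∧ (¬¬q ∨ ¬¬p) ∧ ¬(¬¬q ∧ p)   [De Morgan]
= r ∧ (q ∨ ¬¬p) ∧ ¬(¬¬q ∧ p)   [double negation]
= r ∧ (q ∨ p) ∧ ¬(¬¬q ∧ p)   [double negation]
= r ∧ (q ∨ p) ∧ (¬¬¬q ∨ ¬p)   [De Morgan]
= r ∧ (q ∨ p) ∧ (¬q ∨ ¬p)   [double negation]
= (r ∧ q ∧ ¬q) ∨ (r ∧ q ∧ ¬p) ∨ (r ∧ p ∧ ¬q) ∨ (r ∧ p ∧ ¬p)   [distribute ∧ over ∨]
= (r ∧ q ∧ ¬p) ∨ (r ∧ p ∧ ¬q)   [simplify]

(r ∧ q ∧ ¬p) ∨ (r ∧ p ∧ ¬q)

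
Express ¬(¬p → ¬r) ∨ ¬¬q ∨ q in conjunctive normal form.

(¬p ∨ q) ∧ (r ∨ q)

¬(¬p → ¬r) ∨ ¬¬q ∨ q
= ¬(¬¬p ∨ ¬r) ∨ ¬¬q ∨ q
= (¬¬¬p ∧ ¬¬r) ∨ ¬¬q ∨ q
= (¬p ∧ ¬¬r) ∨ ¬¬q ∨ q
= (¬p ∧ r) ∨ ¬¬q ∨ q
= (¬p ∧ r) ∨ q ∨ q
= (¬p ∨ q ∨ q) ∧ (r ∨ q ∨ q)
= (¬p ∨ q) ∧ (r ∨ q)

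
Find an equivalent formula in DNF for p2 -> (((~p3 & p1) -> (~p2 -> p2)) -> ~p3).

p2 -> (((~p3 & p1) -> (~p2 -> p2)) -> ~p3)
= ~p2 | (((~p3 & p1) -> (~p2 -> p2)) -> ~p3)   [eliminate ->]
= ~p2 | ~((~p3 & p1) -> (~p2 -> p2)) | ~p3   [eliminate ->]
= ~p2 | ~(~(~p3 & p1) | (~p2 -> p2)) | ~p3   [eliminate ->]
= ~p2 | ~(~(~p3 & p1) | ~~p2 | p2) | ~p3   [eliminate ->]
= ~p2 | (~~(~p3 & p1) & ~~~p2 & ~p2) | ~p3   [De Morgan]
= ~p2 | (~p3 & p1 & ~~~p2 & ~p2) | ~p3   [double negation]
= ~p2 | (~p3 & p1 & ~p2 & ~p2) | ~p3   [double negation]
= ~p2 | ~p3   [simplify]

~p2 | ~p3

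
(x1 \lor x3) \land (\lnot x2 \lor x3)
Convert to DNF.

(x1 \lor x3) \land (\lnot x2 \lor x3)
= (x1 \land \lnot x2) \lor (x1 \land x3) \lor (x3 \land \lnot x2) \lor (x3 \land x3)   (distribute \land over \lor)
= (x1 \land \lnot x2) \lor x3   (simplify)

(x1 \land \lnot x2) \lor x3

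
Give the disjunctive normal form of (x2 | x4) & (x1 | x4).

(x2 & x1) | x4

(x2 | x4) & (x1 | x4)
≡ (x2 & x1) | (x2 & x4) | (x4 & x1) | (x4 & x4)   [distribute & over |]
≡ (x2 & x1) | x4   [simplify]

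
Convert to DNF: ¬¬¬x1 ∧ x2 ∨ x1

¬¬¬x1 ∧ x2 ∨ x1
= ¬x1 ∧ x2 ∨ x1   (double negation)

¬x1 ∧ x2 ∨ x1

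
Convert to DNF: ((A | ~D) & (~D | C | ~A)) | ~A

(A & C) | ~D | ~A

((A | ~D) & (~D | C | ~A)) | ~A
⇔ (A & ~D) | (A & C) | (A & ~A) | (~D & ~D) | (~D & C) | (~D & ~A) | ~A   — distribute & over |
⇔ (A & C) | ~D | ~A   — simplify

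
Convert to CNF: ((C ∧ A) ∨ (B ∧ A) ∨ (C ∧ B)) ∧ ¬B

(C ∨ B) ∧ (C ∨ A) ∧ (A ∨ B) ∧ ¬B

((C ∧ A) ∨ (B ∧ A) ∨ (C ∧ B)) ∧ ¬B
= (C ∨ B ∨ C) ∧ (C ∨ B ∨ B) ∧ (C ∨ A ∨ C) ∧ (C ∨ A ∨ B) ∧ (A ∨ B ∨ C) ∧ (A ∨ B ∨ B) ∧ (A ∨ A ∨ C) ∧ (A ∨ A ∨ B) ∧ ¬B
= (C ∨ B) ∧ (C ∨ A) ∧ (A ∨ B) ∧ ¬B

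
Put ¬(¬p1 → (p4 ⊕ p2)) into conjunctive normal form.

¬p1 ∧ (¬p4 ∨ p2) ∧ (¬p2 ∨ p4)

¬(¬p1 → (p4 ⊕ p2))
≡ ¬(¬¬p1 ∨ (p4 ⊕ p2))
≡ ¬(¬¬p1 ∨ ((p4 ∨ p2) ∧ ¬(p4 ∧ p2)))
≡ ¬¬¬p1 ∧ ¬((p4 ∨ p2) ∧ ¬(p4 ∧ p2))
≡ ¬p1 ∧ ¬((p4 ∨ p2) ∧ ¬(p4 ∧ p2))
≡ ¬p1 ∧ (¬(p4 ∨ p2) ∨ ¬¬(p4 ∧ p2))
≡ ¬p1 ∧ ((¬p4 ∧ ¬p2) ∨ ¬¬(p4 ∧ p2))
≡ ¬p1 ∧ ((¬p4 ∧ ¬p2) ∨ (p4 ∧ p2))
≡ ¬p1 ∧ (¬p4 ∨ p4) ∧ (¬p4 ∨ p2) ∧ (¬p2 ∨ p4) ∧ (¬p2 ∨ p2)
≡ ¬p1 ∧ (¬p4 ∨ p2) ∧ (¬p2 ∨ p4)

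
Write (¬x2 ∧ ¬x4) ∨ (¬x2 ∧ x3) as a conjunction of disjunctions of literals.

¬x2 ∧ (¬x4 ∨ x3)

(¬x2 ∧ ¬x4) ∨ (¬x2 ∧ x3)
⇔ (¬x2 ∨ ¬x2) ∧ (¬x2 ∨ x3) ∧ (¬x4 ∨ ¬x2) ∧ (¬x4 ∨ x3)   [distribute ∨ over ∧]
⇔ ¬x2 ∧ (¬x4 ∨ x3)   [simplify]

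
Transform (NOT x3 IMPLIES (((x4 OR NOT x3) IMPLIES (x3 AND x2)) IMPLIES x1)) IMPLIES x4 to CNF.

(NOT x3 IMPLIES (((x4 OR NOT x3) IMPLIES (x3 AND x2)) IMPLIES x1)) IMPLIES x4
= NOT (NOT x3 IMPLIES (((x4 OR NOT x3) IMPLIES (x3 AND x2)) IMPLIES x1)) OR x4   [eliminate IMPLIES]
= NOT (NOT NOT x3 OR (((x4 OR NOT x3) IMPLIES (x3 AND x2)) IMPLIES x1)) OR x4   [eliminate IMPLIES]
= NOT (NOT NOT x3 OR NOT ((x4 OR NOT x3) IMPLIES (x3 AND x2)) OR x1) OR x4   [eliminate IMPLIES]
= NOT (NOT NOT x3 OR NOT (NOT (x4 OR NOT x3) OR (x3 AND x2)) OR x1) OR x4   [eliminate IMPLIES]
= (NOT NOT NOT x3 AND NOT NOT (NOT (x4 OR NOT x3) OR (x3 AND x2)) AND NOT x1) OR x4   [De Morgan]
= (NOT x3 AND NOT NOT (NOT (x4 OR NOT x3) OR (x3 AND x2)) AND NOT x1) OR x4   [double negation]
= (NOT x3 AND (NOT (x4 OR NOT x3) OR (x3 AND x2)) AND NOT x1) OR x4   [double negation]
= (NOT x3 AND ((NOT x4 AND NOT NOT x3) OR (x3 AND x2)) AND NOT x1) OR x4   [De Morgan]
= (NOT x3 AND ((NOT x4 AND x3) OR (x3 AND x2)) AND NOT x1) OR x4   [double negation]
= (NOT x3 OR x4) AND (NOT x4 OR x3 OR x4) AND (NOT x4 OR x2 OR x4) AND (x3 OR x3 OR x4) AND (x3 OR x2 OR x4) AND (NOT x1 OR x4)   [distribute OR over AND]
= (NOT x3 OR x4) AND (x3 OR x4) AND (NOT x1 OR x4)   [simplify]

(NOT x3 OR x4) AND (x3 OR x4) AND (NOT x1 OR x4)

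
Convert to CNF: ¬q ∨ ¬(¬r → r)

¬q ∨ ¬(¬r → r)
⇔ ¬q ∨ ¬(¬¬r ∨ r)   (eliminate →)
⇔ ¬q ∨ (¬¬¬r ∧ ¬r)   (De Morgan)
⇔ ¬q ∨ (¬r ∧ ¬r)   (double negation)
⇔ (¬q ∨ ¬r) ∧ (¬q ∨ ¬r)   (distribute ∨ over ∧)
⇔ ¬q ∨ ¬r   (simplify)

¬q ∨ ¬r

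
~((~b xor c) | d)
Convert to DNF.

~((~b xor c) | d)
⇔ ~((~b & ~c) | (~~b & c) | d)   [expand xor]
⇔ ~(~b & ~c) & ~(~~b & c) & ~d   [De Morgan]
⇔ (~~b | ~~c) & ~(~~b & c) & ~d   [De Morgan]
⇔ (b | ~~c) & ~(~~b & c) & ~d   [double negation]
⇔ (b | c) & ~(~~b & c) & ~d   [double negation]
⇔ (b | c) & (~~~b | ~c) & ~d   [De Morgan]
⇔ (b | c) & (~b | ~c) & ~d   [double negation]
⇔ (b & ~b & ~d) | (b & ~c & ~d) | (c & ~b & ~d) | (c & ~c & ~d)   [distribute & over |]
⇔ (b & ~c & ~d) | (c & ~b & ~d)   [simplify]

(b & ~c & ~d) | (c & ~b & ~d)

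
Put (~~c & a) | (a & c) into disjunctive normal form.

c & a

(~~c & a) | (a & c)
≡ (c & a) | (a & c)   [double negation]
≡ c & a   [simplify]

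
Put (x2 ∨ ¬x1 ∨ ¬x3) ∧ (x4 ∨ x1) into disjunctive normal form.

(x2 ∧ x4) ∨ (x2 ∧ x1) ∨ (¬x1 ∧ x4) ∨ (¬x3 ∧ x4) ∨ (¬x3 ∧ x1)

(x2 ∨ ¬x1 ∨ ¬x3) ∧ (x4 ∨ x1)
= (x2 ∧ x4) ∨ (x2 ∧ x1) ∨ (¬x1 ∧ x4) ∨ (¬x1 ∧ x1) ∨ (¬x3 ∧ x4) ∨ (¬x3 ∧ x1)   (distribute ∧ over ∨)
= (x2 ∧ x4) ∨ (x2 ∧ x1) ∨ (¬x1 ∧ x4) ∨ (¬x3 ∧ x4) ∨ (¬x3 ∧ x1)   (simplify)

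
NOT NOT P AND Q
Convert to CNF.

NOT NOT P AND Q
≡ P AND Q   — double negation

P AND Q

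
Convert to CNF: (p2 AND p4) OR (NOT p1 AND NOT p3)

(p2 AND p4) OR (NOT p1 AND NOT p3)
≡ (p2 OR NOT p1) AND (p2 OR NOT p3) AND (p4 OR NOT p1) AND (p4 OR NOT p3)   [distribute OR over AND]

(p2 OR NOT p1) AND (p2 OR NOT p3) AND (p4 OR NOT p1) AND (p4 OR NOT p3)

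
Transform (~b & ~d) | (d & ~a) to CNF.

(~b & ~d) | (d & ~a)
⇔ (~b | d) & (~b | ~a) & (~d | d) & (~d | ~a)
⇔ (~b | d) & (~b | ~a) & (~d | ~a)

(~b | d) & (~b | ~a) & (~d | ~a)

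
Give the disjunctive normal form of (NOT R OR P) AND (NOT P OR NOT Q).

(NOT R OR P) AND (NOT P OR NOT Q)
≡ (NOT R AND NOT P) OR (NOT R AND NOT Q) OR (P AND NOT P) OR (P AND NOT Q)   [distribute AND over OR]
≡ (NOT R AND NOT P) OR (NOT R AND NOT Q) OR (P AND NOT Q)   [simplify]

(NOT R AND NOT P) OR (NOT R AND NOT Q) OR (P AND NOT Q)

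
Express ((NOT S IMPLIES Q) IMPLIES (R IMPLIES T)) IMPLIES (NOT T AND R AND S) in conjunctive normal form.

((NOT S IMPLIES Q) IMPLIES (R IMPLIES T)) IMPLIES (NOT T AND R AND S)
⇔ NOT ((NOT S IMPLIES Q) IMPLIES (R IMPLIES T)) OR (NOT T AND R AND S)   [eliminate IMPLIES]
⇔ NOT (NOT (NOT S IMPLIES Q) OR (R IMPLIES T)) OR (NOT T AND R AND S)   [eliminate IMPLIES]
⇔ NOT (NOT (NOT NOT S OR Q) OR (R IMPLIES T)) OR (NOT T AND R AND S)   [eliminate IMPLIES]
⇔ NOT (NOT (NOT NOT S OR Q) OR NOT R OR T) OR (NOT T AND R AND S)   [eliminate IMPLIES]
⇔ (NOT NOT (NOT NOT S OR Q) AND NOT NOT R AND NOT T) OR (NOT T AND R AND S)   [De Morgan]
⇔ ((NOT NOT S OR Q) AND NOT NOT R AND NOT T) OR (NOT T AND R AND S)   [double negation]
⇔ ((S OR Q) AND NOT NOT R AND NOT T) OR (NOT T AND R AND S)   [double negation]
⇔ ((S OR Q) AND R AND NOT T) OR (NOT T AND R AND S)   [double negation]
⇔ (S OR Q OR NOT T) AND (S OR Q OR R) AND (S OR Q OR S) AND (R OR NOT T) AND (R OR R) AND (R OR S) AND (NOT T OR NOT T) AND (NOT T OR R) AND (NOT T OR S)   [distribute OR over AND]
⇔ (S OR Q) AND R AND NOT T   [simplify]

(S OR Q) AND R AND NOT T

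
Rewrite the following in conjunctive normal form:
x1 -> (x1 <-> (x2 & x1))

x1 -> (x1 <-> (x2 & x1))
⇔ ~x1 | (x1 <-> (x2 & x1))   [eliminate ->]
⇔ ~x1 | ((x1 -> (x2 & x1)) & ((x2 & x1) -> x1))   [eliminate <->]
⇔ ~x1 | ((~x1 | (x2 & x1)) & ((x2 & x1) -> x1))   [eliminate ->]
⇔ ~x1 | ((~x1 | (x2 & x1)) & (~(x2 & x1) | x1))   [eliminate ->]
⇔ ~x1 | ((~x1 | (x2 & x1)) & (~x2 | ~x1 | x1))   [De Morgan]
⇔ (~x1 | ~x1 | x2) & (~x1 | ~x1 | x1) & (~x1 | ~x2 | ~x1 | x1)   [distribute | over &]
⇔ ~x1 | x2   [simplify]

~x1 | x2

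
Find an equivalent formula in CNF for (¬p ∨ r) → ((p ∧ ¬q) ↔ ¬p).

p ∧ (¬r ∨ ¬p ∨ q)

(¬p ∨ r) → ((p ∧ ¬q) ↔ ¬p)
= ¬(¬p ∨ r) ∨ ((p ∧ ¬q) ↔ ¬p)   [eliminate →]
= ¬(¬p ∨ r) ∨ (((p ∧ ¬q) → ¬p) ∧ (¬p → (p ∧ ¬q)))   [eliminate ↔]
= ¬(¬p ∨ r) ∨ ((¬(p ∧ ¬q) ∨ ¬p) ∧ (¬p → (p ∧ ¬q)))   [eliminate →]
= ¬(¬p ∨ r) ∨ ((¬(p ∧ ¬q) ∨ ¬p) ∧ (¬¬p ∨ (p ∧ ¬q)))   [eliminate →]
= (¬¬p ∧ ¬r) ∨ ((¬(p ∧ ¬q) ∨ ¬p) ∧ (¬¬p ∨ (p ∧ ¬q)))   [De Morgan]
= (p ∧ ¬r) ∨ ((¬(p ∧ ¬q) ∨ ¬p) ∧ (¬¬p ∨ (p ∧ ¬q)))   [double negation]
= (p ∧ ¬r) ∨ ((¬p ∨ ¬¬q ∨ ¬p) ∧ (¬¬p ∨ (p ∧ ¬q)))   [De Morgan]
= (p ∧ ¬r) ∨ ((¬p ∨ q ∨ ¬p) ∧ (¬¬p ∨ (p ∧ ¬q)))   [double negation]
= (p ∧ ¬r) ∨ ((¬p ∨ q ∨ ¬p) ∧ (p ∨ (p ∧ ¬q)))   [double negation]
= (p ∨ ¬p ∨ q ∨ ¬p) ∧ (p ∨ p ∨ p) ∧ (p ∨ p ∨ ¬q) ∧ (¬r ∨ ¬p ∨ q ∨ ¬p) ∧ (¬r ∨ p ∨ p) ∧ (¬r ∨ p ∨ ¬q)   [distribute ∨ over ∧]
= p ∧ (¬r ∨ ¬p ∨ q)   [simplify]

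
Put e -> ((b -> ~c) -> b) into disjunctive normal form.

~e | b

e -> ((b -> ~c) -> b)
≡ ~e | ((b -> ~c) -> b)   [eliminate ->]
≡ ~e | ~(b -> ~c) | b   [eliminate ->]
≡ ~e | ~(~b | ~c) | b   [eliminate ->]
≡ ~e | (~~b & ~~c) | b   [De Morgan]
≡ ~e | (b & ~~c) | b   [double negation]
≡ ~e | (b & c) | b   [double negation]
≡ ~e | b   [simplify]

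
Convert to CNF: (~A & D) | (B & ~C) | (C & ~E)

(~A & D) | (B & ~C) | (C & ~E)
≡ (~A | B | C) & (~A | B | ~E) & (~A | ~C | C) & (~A | ~C | ~E) & (D | B | C) & (D | B | ~E) & (D | ~C | C) & (D | ~C | ~E)   — distribute | over &
≡ (~A | B | C) & (~A | B | ~E) & (~A | ~C | ~E) & (D | B | C) & (D | B | ~E) & (D | ~C | ~E)   — simplify

(~A | B | C) & (~A | B | ~E) & (~A | ~C | ~E) & (D | B | C) & (D | B | ~E) & (D | ~C | ~E)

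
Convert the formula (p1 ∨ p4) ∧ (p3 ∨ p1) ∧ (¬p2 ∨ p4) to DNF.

(p1 ∧ ¬p2) ∨ (p1 ∧ p4) ∨ (p4 ∧ p3)

(p1 ∨ p4) ∧ (p3 ∨ p1) ∧ (¬p2 ∨ p4)
≡ (p1 ∧ p3 ∧ ¬p2) ∨ (p1 ∧ p3 ∧ p4) ∨ (p1 ∧ p1 ∧ ¬p2) ∨ (p1 ∧ p1 ∧ p4) ∨ (p4 ∧ p3 ∧ ¬p2) ∨ (p4 ∧ p3 ∧ p4) ∨ (p4 ∧ p1 ∧ ¬p2) ∨ (p4 ∧ p1 ∧ p4)   (distribute ∧ over ∨)
≡ (p1 ∧ ¬p2) ∨ (p1 ∧ p4) ∨ (p4 ∧ p3)   (simplify)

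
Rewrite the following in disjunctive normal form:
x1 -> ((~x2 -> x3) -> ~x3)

~x1 | ~x3

x1 -> ((~x2 -> x3) -> ~x3)
= ~x1 | ((~x2 -> x3) -> ~x3)   — eliminate ->
= ~x1 | ~(~x2 -> x3) | ~x3   — eliminate ->
= ~x1 | ~(~~x2 | x3) | ~x3   — eliminate ->
= ~x1 | (~~~x2 & ~x3) | ~x3   — De Morgan
= ~x1 | (~x2 & ~x3) | ~x3   — double negation
= ~x1 | ~x3   — simplify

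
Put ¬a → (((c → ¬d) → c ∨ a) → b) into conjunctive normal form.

a ∨ ¬c ∨ b

¬a → (((c → ¬d) → c ∨ a) → b)
≡ ¬¬a ∨ (((c → ¬d) → c ∨ a) → b)   — eliminate →
≡ ¬¬a ∨ ¬((c → ¬d) → c ∨ a) ∨ b   — eliminate →
≡ ¬¬a ∨ ¬(¬(c → ¬d) ∨ c ∨ a) ∨ b   — eliminate →
≡ ¬¬a ∨ ¬(¬(¬c ∨ ¬d) ∨ c ∨ a) ∨ b   — eliminate →
≡ a ∨ ¬(¬(¬c ∨ ¬d) ∨ c ∨ a) ∨ b   — double negation
≡ a ∨ ¬¬(¬c ∨ ¬d) ∧ ¬c ∧ ¬a ∨ b   — De Morgan
≡ a ∨ (¬c ∨ ¬d) ∧ ¬c ∧ ¬a ∨ b   — double negation
≡ (a ∨ ¬c ∨ ¬d ∨ b) ∧ (a ∨ ¬c ∨ b) ∧ (a ∨ ¬a ∨ b)   — distribute ∨ over ∧
≡ a ∨ ¬c ∨ b   — simplify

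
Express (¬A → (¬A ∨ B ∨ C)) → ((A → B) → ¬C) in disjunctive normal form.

(¬A → (¬A ∨ B ∨ C)) → ((A → B) → ¬C)
= ¬(¬A → (¬A ∨ B ∨ C)) ∨ ((A → B) → ¬C)   [eliminate →]
= ¬(¬¬A ∨ ¬A ∨ B ∨ C) ∨ ((A → B) → ¬C)   [eliminate →]
= ¬(¬¬A ∨ ¬A ∨ B ∨ C) ∨ ¬(A → B) ∨ ¬C   [eliminate →]
= ¬(¬¬A ∨ ¬A ∨ B ∨ C) ∨ ¬(¬A ∨ B) ∨ ¬C   [eliminate →]
= (¬¬¬A ∧ ¬¬A ∧ ¬B ∧ ¬C) ∨ ¬(¬A ∨ B) ∨ ¬C   [De Morgan]
= (¬A ∧ ¬¬A ∧ ¬B ∧ ¬C) ∨ ¬(¬A ∨ B) ∨ ¬C   [double negation]
= (¬A ∧ A ∧ ¬B ∧ ¬C) ∨ ¬(¬A ∨ B) ∨ ¬C   [double negation]
= (¬A ∧ A ∧ ¬B ∧ ¬C) ∨ (¬¬A ∧ ¬B) ∨ ¬C   [De Morgan]
= (¬A ∧ A ∧ ¬B ∧ ¬C) ∨ (A ∧ ¬B) ∨ ¬C   [double negation]
= (A ∧ ¬B) ∨ ¬C   [simplify]

(A ∧ ¬B) ∨ ¬C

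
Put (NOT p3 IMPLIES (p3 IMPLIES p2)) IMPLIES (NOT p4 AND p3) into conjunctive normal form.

(NOT p3 OR NOT p4) AND p3 AND (NOT p2 OR NOT p4)

(NOT p3 IMPLIES (p3 IMPLIES p2)) IMPLIES (NOT p4 AND p3)
≡ NOT (NOT p3 IMPLIES (p3 IMPLIES p2)) OR (NOT p4 AND p3)
≡ NOT (NOT NOT p3 OR (p3 IMPLIES p2)) OR (NOT p4 AND p3)
≡ NOT (NOT NOT p3 OR NOT p3 OR p2) OR (NOT p4 AND p3)
≡ (NOT NOT NOT p3 AND NOT NOT p3 AND NOT p2) OR (NOT p4 AND p3)
≡ (NOT p3 AND NOT NOT p3 AND NOT p2) OR (NOT p4 AND p3)
≡ (NOT p3 AND p3 AND NOT p2) OR (NOT p4 AND p3)
≡ (NOT p3 OR NOT p4) AND (NOT p3 OR p3) AND (p3 OR NOT p4) AND (p3 OR p3) AND (NOT p2 OR NOT p4) AND (NOT p2 OR p3)
≡ (NOT p3 OR NOT p4) AND p3 AND (NOT p2 OR NOT p4)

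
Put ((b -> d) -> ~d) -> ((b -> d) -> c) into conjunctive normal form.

((b -> d) -> ~d) -> ((b -> d) -> c)
⇔ ~((b -> d) -> ~d) | ((b -> d) -> c)   [eliminate ->]
⇔ ~(~(b -> d) | ~d) | ((b -> d) -> c)   [eliminate ->]
⇔ ~(~(~b | d) | ~d) | ((b -> d) -> c)   [eliminate ->]
⇔ ~(~(~b | d) | ~d) | ~(b -> d) | c   [eliminate ->]
⇔ ~(~(~b | d) | ~d) | ~(~b | d) | c   [eliminate ->]
⇔ (~~(~b | d) & ~~d) | ~(~b | d) | c   [De Morgan]
⇔ ((~b | d) & ~~d) | ~(~b | d) | c   [double negation]
⇔ ((~b | d) & d) | ~(~b | d) | c   [double negation]
⇔ ((~b | d) & d) | (~~b & ~d) | c   [De Morgan]
⇔ ((~b | d) & d) | (b & ~d) | c   [double negation]
⇔ (~b | d | b | c) & (~b | d | ~d | c) & (d | b | c) & (d | ~d | c)   [distribute | over &]
⇔ d | b | c   [simplify]

d | b | c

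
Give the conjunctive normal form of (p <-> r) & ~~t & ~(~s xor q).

(~p | r) & (~r | p) & t & (s | q) & (~q | ~s)

(p <-> r) & ~~t & ~(~s xor q)
≡ (p -> r) & (r -> p) & ~~t & ~(~s xor q)   (eliminate <->)
≡ (~p | r) & (r -> p) & ~~t & ~(~s xor q)   (eliminate ->)
≡ (~p | r) & (~r | p) & ~~t & ~(~s xor q)   (eliminate ->)
≡ (~p | r) & (~r | p) & ~~t & ~((~s | q) & ~(~s & q))   (expand xor)
≡ (~p | r) & (~r | p) & t & ~((~s | q) & ~(~s & q))   (double negation)
≡ (~p | r) & (~r | p) & t & (~(~s | q) | ~~(~s & q))   (De Morgan)
≡ (~p | r) & (~r | p) & t & ((~~s & ~q) | ~~(~s & q))   (De Morgan)
≡ (~p | r) & (~r | p) & t & ((s & ~q) | ~~(~s & q))   (double negation)
≡ (~p | r) & (~r | p) & t & ((s & ~q) | (~s & q))   (double negation)
≡ (~p | r) & (~r | p) & t & (s | ~s) & (s | q) & (~q | ~s) & (~q | q)   (distribute | over &)
≡ (~p | r) & (~r | p) & t & (s | q) & (~q | ~s)   (simplify)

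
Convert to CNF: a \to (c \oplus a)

a \to (c \oplus a)
≡ \lnot a \lor (c \oplus a)
≡ \lnot a \lor ((c \lor a) \land \lnot (c \land a))
≡ \lnot a \lor ((c \lor a) \land (\lnot c \lor \lnot a))
≡ (\lnot a \lor c \lor a) \land (\lnot a \lor \lnot c \lor \lnot a)
≡ \lnot a \lor \lnot c

\lnot a \lor \lnot c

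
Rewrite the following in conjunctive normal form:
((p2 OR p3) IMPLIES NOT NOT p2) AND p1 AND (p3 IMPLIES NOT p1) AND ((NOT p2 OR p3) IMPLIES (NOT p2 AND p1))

(NOT p3 OR p2) AND p1 AND (NOT p3 OR NOT p1) AND (NOT p3 OR NOT p2)

((p2 OR p3) IMPLIES NOT NOT p2) AND p1 AND (p3 IMPLIES NOT p1) AND ((NOT p2 OR p3) IMPLIES (NOT p2 AND p1))
⇔ (NOT (p2 OR p3) OR NOT NOT p2) AND p1 AND (p3 IMPLIES NOT p1) AND ((NOT p2 OR p3) IMPLIES (NOT p2 AND p1))   — eliminate IMPLIES
⇔ (NOT (p2 OR p3) OR NOT NOT p2) AND p1 AND (NOT p3 OR NOT p1) AND ((NOT p2 OR p3) IMPLIES (NOT p2 AND p1))   — eliminate IMPLIES
⇔ (NOT (p2 OR p3) OR NOT NOT p2) AND p1 AND (NOT p3 OR NOT p1) AND (NOT (NOT p2 OR p3) OR (NOT p2 AND p1))   — eliminate IMPLIES
⇔ ((NOT p2 AND NOT p3) OR NOT NOT p2) AND p1 AND (NOT p3 OR NOT p1) AND (NOT (NOT p2 OR p3) OR (NOT p2 AND p1))   — De Morgan
⇔ ((NOT p2 AND NOT p3) OR p2) AND p1 AND (NOT p3 OR NOT p1) AND (NOT (NOT p2 OR p3) OR (NOT p2 AND p1))   — double negation
⇔ ((NOT p2 AND NOT p3) OR p2) AND p1 AND (NOT p3 OR NOT p1) AND ((NOT NOT p2 AND NOT p3) OR (NOT p2 AND p1))   — De Morgan
⇔ ((NOT p2 AND NOT p3) OR p2) AND p1 AND (NOT p3 OR NOT p1) AND ((p2 AND NOT p3) OR (NOT p2 AND p1))   — double negation
⇔ (NOT p2 OR p2) AND (NOT p3 OR p2) AND p1 AND (NOT p3 OR NOT p1) AND (p2 OR NOT p2) AND (p2 OR p1) AND (NOT p3 OR NOT p2) AND (NOT p3 OR p1)   — distribute OR over AND
⇔ (NOT p3 OR p2) AND p1 AND (NOT p3 OR NOT p1) AND (NOT p3 OR NOT p2)   — simplify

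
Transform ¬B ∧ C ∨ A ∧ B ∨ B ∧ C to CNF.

(C ∨ A) ∧ (C ∨ B)

¬B ∧ C ∨ A ∧ B ∨ B ∧ C
≡ (¬B ∨ A ∨ B) ∧ (¬B ∨ A ∨ C) ∧ (¬B ∨ B ∨ B) ∧ (¬B ∨ B ∨ C) ∧ (C ∨ A ∨ B) ∧ (C ∨ A ∨ C) ∧ (C ∨ B ∨ B) ∧ (C ∨ B ∨ C)
≡ (C ∨ A) ∧ (C ∨ B)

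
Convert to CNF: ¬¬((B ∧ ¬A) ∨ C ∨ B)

¬¬((B ∧ ¬A) ∨ C ∨ B)
⇔ (B ∧ ¬A) ∨ C ∨ B
⇔ (B ∨ C ∨ B) ∧ (¬A ∨ C ∨ B)
⇔ B ∨ C

B ∨ C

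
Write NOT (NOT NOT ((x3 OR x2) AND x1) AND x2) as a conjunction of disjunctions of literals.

NOT (NOT NOT ((x3 OR x2) AND x1) AND x2)
≡ NOT NOT NOT ((x3 OR x2) AND x1) OR NOT x2   (De Morgan)
≡ NOT ((x3 OR x2) AND x1) OR NOT x2   (double negation)
≡ NOT (x3 OR x2) OR NOT x1 OR NOT x2   (De Morgan)
≡ (NOT x3 AND NOT x2) OR NOT x1 OR NOT x2   (De Morgan)
≡ (NOT x3 OR NOT x1 OR NOT x2) AND (NOT x2 OR NOT x1 OR NOT x2)   (distribute OR over AND)
≡ NOT x2 OR NOT x1   (simplify)

NOT x2 OR NOT x1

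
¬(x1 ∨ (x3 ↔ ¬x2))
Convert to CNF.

¬(x1 ∨ (x3 ↔ ¬x2))
= ¬(x1 ∨ ((x3 → ¬x2) ∧ (¬x2 → x3)))   (eliminate ↔)
= ¬(x1 ∨ ((¬x3 ∨ ¬x2) ∧ (¬x2 → x3)))   (eliminate →)
= ¬(x1 ∨ ((¬x3 ∨ ¬x2) ∧ (¬¬x2 ∨ x3)))   (eliminate →)
= ¬x1 ∧ ¬((¬x3 ∨ ¬x2) ∧ (¬¬x2 ∨ x3))   (De Morgan)
= ¬x1 ∧ (¬(¬x3 ∨ ¬x2) ∨ ¬(¬¬x2 ∨ x3))   (De Morgan)
= ¬x1 ∧ ((¬¬x3 ∧ ¬¬x2) ∨ ¬(¬¬x2 ∨ x3))   (De Morgan)
= ¬x1 ∧ ((x3 ∧ ¬¬x2) ∨ ¬(¬¬x2 ∨ x3))   (double negation)
= ¬x1 ∧ ((x3 ∧ x2) ∨ ¬(¬¬x2 ∨ x3))   (double negation)
= ¬x1 ∧ ((x3 ∧ x2) ∨ (¬¬¬x2 ∧ ¬x3))   (De Morgan)
= ¬x1 ∧ ((x3 ∧ x2) ∨ (¬x2 ∧ ¬x3))   (double negation)
= ¬x1 ∧ (x3 ∨ ¬x2) ∧ (x3 ∨ ¬x3) ∧ (x2 ∨ ¬x2) ∧ (x2 ∨ ¬x3)   (distribute ∨ over ∧)
= ¬x1 ∧ (x3 ∨ ¬x2) ∧ (x2 ∨ ¬x3)   (simplify)

¬x1 ∧ (x3 ∨ ¬x2) ∧ (x2 ∨ ¬x3)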